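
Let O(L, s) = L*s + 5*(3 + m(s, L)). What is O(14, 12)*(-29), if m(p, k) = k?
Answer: -7337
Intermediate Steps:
O(L, s) = 15 + 5*L + L*s (O(L, s) = L*s + 5*(3 + L) = L*s + (15 + 5*L) = 15 + 5*L + L*s)
O(14, 12)*(-29) = (15 + 5*14 + 14*12)*(-29) = (15 + 70 + 168)*(-29) = 253*(-29) = -7337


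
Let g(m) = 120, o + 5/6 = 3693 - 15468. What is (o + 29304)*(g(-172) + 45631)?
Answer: 4811586919/6 ≈ 8.0193e+8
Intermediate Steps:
o = -70655/6 (o = -⅚ + (3693 - 15468) = -⅚ - 11775 = -70655/6 ≈ -11776.)
(o + 29304)*(g(-172) + 45631) = (-70655/6 + 29304)*(120 + 45631) = (105169/6)*45751 = 4811586919/6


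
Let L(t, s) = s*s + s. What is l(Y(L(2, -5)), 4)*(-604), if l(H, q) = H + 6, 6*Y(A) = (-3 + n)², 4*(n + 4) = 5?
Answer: -166855/24 ≈ -6952.3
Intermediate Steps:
n = -11/4 (n = -4 + (¼)*5 = -4 + 5/4 = -11/4 ≈ -2.7500)
L(t, s) = s + s² (L(t, s) = s² + s = s + s²)
Y(A) = 529/96 (Y(A) = (-3 - 11/4)²/6 = (-23/4)²/6 = (⅙)*(529/16) = 529/96)
l(H, q) = 6 + H
l(Y(L(2, -5)), 4)*(-604) = (6 + 529/96)*(-604) = (1105/96)*(-604) = -166855/24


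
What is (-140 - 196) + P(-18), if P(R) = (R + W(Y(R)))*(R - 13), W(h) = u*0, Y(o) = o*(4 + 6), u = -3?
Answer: 222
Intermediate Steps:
Y(o) = 10*o (Y(o) = o*10 = 10*o)
W(h) = 0 (W(h) = -3*0 = 0)
P(R) = R*(-13 + R) (P(R) = (R + 0)*(R - 13) = R*(-13 + R))
(-140 - 196) + P(-18) = (-140 - 196) - 18*(-13 - 18) = -336 - 18*(-31) = -336 + 558 = 222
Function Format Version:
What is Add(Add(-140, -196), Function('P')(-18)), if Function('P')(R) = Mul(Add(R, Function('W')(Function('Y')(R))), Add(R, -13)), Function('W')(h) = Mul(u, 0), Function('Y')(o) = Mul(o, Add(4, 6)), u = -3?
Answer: 222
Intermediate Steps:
Function('Y')(o) = Mul(10, o) (Function('Y')(o) = Mul(o, 10) = Mul(10, o))
Function('W')(h) = 0 (Function('W')(h) = Mul(-3, 0) = 0)
Function('P')(R) = Mul(R, Add(-13, R)) (Function('P')(R) = Mul(Add(R, 0), Add(R, -13)) = Mul(R, Add(-13, R)))
Add(Add(-140, -196), Function('P')(-18)) = Add(Add(-140, -196), Mul(-18, Add(-13, -18))) = Add(-336, Mul(-18, -31)) = Add(-336, 558) = 222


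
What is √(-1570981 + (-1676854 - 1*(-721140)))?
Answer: I*√2526695 ≈ 1589.6*I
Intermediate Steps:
√(-1570981 + (-1676854 - 1*(-721140))) = √(-1570981 + (-1676854 + 721140)) = √(-1570981 - 955714) = √(-2526695) = I*√2526695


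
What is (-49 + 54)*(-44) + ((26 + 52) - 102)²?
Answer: 356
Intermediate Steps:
(-49 + 54)*(-44) + ((26 + 52) - 102)² = 5*(-44) + (78 - 102)² = -220 + (-24)² = -220 + 576 = 356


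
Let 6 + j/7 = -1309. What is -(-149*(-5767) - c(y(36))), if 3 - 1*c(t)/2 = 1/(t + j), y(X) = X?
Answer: -7878710811/9169 ≈ -8.5928e+5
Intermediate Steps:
j = -9205 (j = -42 + 7*(-1309) = -42 - 9163 = -9205)
c(t) = 6 - 2/(-9205 + t) (c(t) = 6 - 2/(t - 9205) = 6 - 2/(-9205 + t))
-(-149*(-5767) - c(y(36))) = -(-149*(-5767) - 2*(-27616 + 3*36)/(-9205 + 36)) = -(859283 - 2*(-27616 + 108)/(-9169)) = -(859283 - 2*(-1)*(-27508)/9169) = -(859283 - 1*55016/9169) = -(859283 - 55016/9169) = -1*7878710811/9169 = -7878710811/9169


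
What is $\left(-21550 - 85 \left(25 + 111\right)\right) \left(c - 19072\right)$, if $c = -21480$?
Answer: $1342676720$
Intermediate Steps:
$\left(-21550 - 85 \left(25 + 111\right)\right) \left(c - 19072\right) = \left(-21550 - 85 \left(25 + 111\right)\right) \left(-21480 - 19072\right) = \left(-21550 - 11560\right) \left(-40552\right) = \left(-33110\right) \left(-40552\right) = 1342676720$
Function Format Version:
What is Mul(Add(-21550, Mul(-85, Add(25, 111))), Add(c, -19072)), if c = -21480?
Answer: 1342676720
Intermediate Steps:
Mul(Add(-21550, Mul(-85, Add(25, 111))), Add(c, -19072)) = Mul(Add(-21550, Mul(-85, Add(25, 111))), Add(-21480, -19072)) = Mul(Add(-21550, Mul(-85, 136)), -40552) = Mul(Add(-21550, -11560), -40552) = Mul(-33110, -40552) = 1342676720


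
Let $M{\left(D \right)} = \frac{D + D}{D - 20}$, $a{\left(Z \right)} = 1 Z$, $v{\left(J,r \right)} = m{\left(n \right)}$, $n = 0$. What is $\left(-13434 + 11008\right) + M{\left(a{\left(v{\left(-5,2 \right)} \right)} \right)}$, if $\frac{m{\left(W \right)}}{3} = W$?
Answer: $-2426$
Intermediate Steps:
$m{\left(W \right)} = 3 W$
$v{\left(J,r \right)} = 0$ ($v{\left(J,r \right)} = 3 \cdot 0 = 0$)
$a{\left(Z \right)} = Z$
$M{\left(D \right)} = \frac{2 D}{-20 + D}$
$\left(-13434 + 11008\right) + M{\left(a{\left(v{\left(-5,2 \right)} \right)} \right)} = \left(-13434 + 11008\right) + 2 \cdot 0 \frac{1}{-20 + 0} = -2426 + 2 \cdot 0 \frac{1}{-20} = -2426 + 2 \cdot 0 \left(- \frac{1}{20}\right) = -2426 + 0 = -2426$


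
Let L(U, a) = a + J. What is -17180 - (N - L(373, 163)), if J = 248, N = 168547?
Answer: -185316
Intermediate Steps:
L(U, a) = 248 + a (L(U, a) = a + 248 = 248 + a)
-17180 - (N - L(373, 163)) = -17180 - (168547 - (248 + 163)) = -17180 - (168547 - 1*411) = -17180 - (168547 - 411) = -17180 - 1*168136 = -17180 - 168136 = -185316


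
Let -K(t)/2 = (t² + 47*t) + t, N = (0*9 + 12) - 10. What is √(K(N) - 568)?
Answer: 16*I*√3 ≈ 27.713*I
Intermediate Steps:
N = 2 (N = (0 + 12) - 10 = 12 - 10 = 2)
K(t) = -96*t - 2*t² (K(t) = -2*((t² + 47*t) + t) = -2*(t² + 48*t) = -96*t - 2*t²)
√(K(N) - 568) = √(-2*2*(48 + 2) - 568) = √(-2*2*50 - 568) = √(-200 - 568) = √(-768) = 16*I*√3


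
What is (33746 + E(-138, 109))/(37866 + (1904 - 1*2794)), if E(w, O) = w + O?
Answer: 33717/36976 ≈ 0.91186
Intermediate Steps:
E(w, O) = O + w
(33746 + E(-138, 109))/(37866 + (1904 - 1*2794)) = (33746 + (109 - 138))/(37866 + (1904 - 1*2794)) = (33746 - 29)/(37866 + (1904 - 2794)) = 33717/(37866 - 890) = 33717/36976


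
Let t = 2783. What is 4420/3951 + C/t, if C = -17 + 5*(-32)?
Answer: 11601533/10995633 ≈ 1.0551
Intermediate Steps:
C = -177 (C = -17 - 160 = -177)
4420/3951 + C/t = 4420/3951 - 177/2783 = 11601533/10995633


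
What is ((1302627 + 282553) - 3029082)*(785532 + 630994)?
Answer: -2045324724452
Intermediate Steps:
((1302627 + 282553) - 3029082)*(785532 + 630994) = (1585180 - 3029082)*1416526 = -1443902*1416526 = -2045324724452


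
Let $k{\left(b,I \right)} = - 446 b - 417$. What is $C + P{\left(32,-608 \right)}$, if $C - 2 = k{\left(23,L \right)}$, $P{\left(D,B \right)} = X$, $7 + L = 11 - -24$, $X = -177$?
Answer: $-10850$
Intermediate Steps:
$L = 28$ ($L = -7 + \left(11 - -24\right) = -7 + \left(11 + 24\right) = -7 + 35 = 28$)
$k{\left(b,I \right)} = -417 - 446 b$
$P{\left(D,B \right)} = -177$
$C = -10673$ ($C = 2 - 10675 = -10673$)
$C + P{\left(32,-608 \right)} = -10673 - 177 = -10850$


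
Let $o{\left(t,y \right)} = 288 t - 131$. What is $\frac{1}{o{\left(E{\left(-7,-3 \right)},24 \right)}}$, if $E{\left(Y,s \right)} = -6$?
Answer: $- \frac{1}{1859} \approx -0.00053792$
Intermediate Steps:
$o{\left(t,y \right)} = -131 + 288 t$
$\frac{1}{o{\left(E{\left(-7,-3 \right)},24 \right)}} = \frac{1}{-131 + 288 \left(-6\right)} = \frac{1}{-131 - 1728} = \frac{1}{-1859} = - \frac{1}{1859}$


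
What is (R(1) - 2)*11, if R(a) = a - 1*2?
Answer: -33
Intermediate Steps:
R(a) = -2 + a (R(a) = a - 2 = -2 + a)
(R(1) - 2)*11 = ((-2 + 1) - 2)*11 = (-1 - 2)*11 = -3*11 = -33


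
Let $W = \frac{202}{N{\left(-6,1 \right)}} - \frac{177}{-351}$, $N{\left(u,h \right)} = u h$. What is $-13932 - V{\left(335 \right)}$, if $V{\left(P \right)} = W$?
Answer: $- \frac{1626164}{117} \approx -13899.0$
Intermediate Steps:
$N{\left(u,h \right)} = h u$
$W = - \frac{3880}{117}$ ($W = \frac{202}{1 \left(-6\right)} - \frac{177}{-351} = \frac{202}{-6} - - \frac{59}{117} = 202 \left(- \frac{1}{6}\right) + \frac{59}{117} = - \frac{101}{3} + \frac{59}{117} = - \frac{3880}{117} \approx -33.162$)
$V{\left(P \right)} = - \frac{3880}{117}$
$-13932 - V{\left(335 \right)} = -13932 - - \frac{3880}{117} = -13932 + \frac{3880}{117} = - \frac{1626164}{117}$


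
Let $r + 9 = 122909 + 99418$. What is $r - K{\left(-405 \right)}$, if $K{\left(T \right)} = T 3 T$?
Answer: $-269757$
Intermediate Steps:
$K{\left(T \right)} = 3 T^{2}$ ($K{\left(T \right)} = 3 T T = 3 T^{2}$)
$r = 222318$ ($r = -9 + \left(122909 + 99418\right) = -9 + 222327 = 222318$)
$r - K{\left(-405 \right)} = 222318 - 3 \left(-405\right)^{2} = 222318 - 3 \cdot 164025 = 222318 - 492075 = -269757$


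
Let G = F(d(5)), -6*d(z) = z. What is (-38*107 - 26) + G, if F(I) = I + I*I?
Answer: -147317/36 ≈ -4092.1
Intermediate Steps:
d(z) = -z/6
F(I) = I + I²
G = -5/36 (G = (-⅙*5)*(1 - ⅙*5) = -5*(1 - ⅚)/6 = -⅚*⅙ = -5/36 ≈ -0.13889)
(-38*107 - 26) + G = (-38*107 - 26) - 5/36 = (-4066 - 26) - 5/36 = -4092 - 5/36 = -147317/36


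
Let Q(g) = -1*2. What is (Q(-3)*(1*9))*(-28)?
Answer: 504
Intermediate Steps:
Q(g) = -2
(Q(-3)*(1*9))*(-28) = -2*9*(-28) = -18*(-28) = 504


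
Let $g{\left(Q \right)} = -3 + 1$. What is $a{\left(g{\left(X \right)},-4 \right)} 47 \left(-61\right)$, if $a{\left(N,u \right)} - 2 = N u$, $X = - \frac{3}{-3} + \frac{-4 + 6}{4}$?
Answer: $-28670$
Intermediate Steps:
$X = \frac{3}{2}$ ($X = \left(-3\right) \left(- \frac{1}{3}\right) + 2 \cdot \frac{1}{4} = 1 + \frac{1}{2} = \frac{3}{2} \approx 1.5$)
$g{\left(Q \right)} = -2$
$a{\left(N,u \right)} = 2 + N u$
$a{\left(g{\left(X \right)},-4 \right)} 47 \left(-61\right) = \left(2 - -8\right) 47 \left(-61\right) = \left(2 + 8\right) 47 \left(-61\right) = 10 \cdot 47 \left(-61\right) = 470 \left(-61\right) = -28670$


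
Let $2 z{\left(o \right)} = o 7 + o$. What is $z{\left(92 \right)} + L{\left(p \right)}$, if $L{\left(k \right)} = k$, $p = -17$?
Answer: $351$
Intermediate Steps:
$z{\left(o \right)} = 4 o$ ($z{\left(o \right)} = \frac{o 7 + o}{2} = \frac{7 o + o}{2} = \frac{8 o}{2} = 4 o$)
$z{\left(92 \right)} + L{\left(p \right)} = 4 \cdot 92 - 17 = 368 - 17 = 351$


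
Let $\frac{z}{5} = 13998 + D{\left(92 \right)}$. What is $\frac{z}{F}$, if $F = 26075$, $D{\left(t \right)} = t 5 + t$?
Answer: $\frac{2910}{1043} \approx 2.79$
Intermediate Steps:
$D{\left(t \right)} = 6 t$ ($D{\left(t \right)} = 5 t + t = 6 t$)
$z = 72750$ ($z = 5 \left(13998 + 6 \cdot 92\right) = 5 \left(13998 + 552\right) = 5 \cdot 14550 = 72750$)
$\frac{z}{F} = \frac{72750}{26075} = 72750 \cdot \frac{1}{26075} = \frac{2910}{1043}$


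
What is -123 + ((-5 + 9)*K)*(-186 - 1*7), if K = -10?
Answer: 7597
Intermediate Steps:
-123 + ((-5 + 9)*K)*(-186 - 1*7) = -123 + ((-5 + 9)*(-10))*(-186 - 1*7) = -123 + (4*(-10))*(-186 - 7) = -123 - 40*(-193) = -123 + 7720 = 7597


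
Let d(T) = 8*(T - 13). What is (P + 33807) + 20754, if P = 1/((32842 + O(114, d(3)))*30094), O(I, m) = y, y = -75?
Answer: 53802061836979/986090098 ≈ 54561.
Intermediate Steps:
d(T) = -104 + 8*T (d(T) = 8*(-13 + T) = -104 + 8*T)
O(I, m) = -75
P = 1/986090098 (P = 1/((32842 - 75)*30094) = (1/30094)/32767 = (1/32767)*(1/30094) = 1/986090098 ≈ 1.0141e-9)
(P + 33807) + 20754 = (1/986090098 + 33807) + 20754 = 33336747943087/986090098 + 20754 = 53802061836979/986090098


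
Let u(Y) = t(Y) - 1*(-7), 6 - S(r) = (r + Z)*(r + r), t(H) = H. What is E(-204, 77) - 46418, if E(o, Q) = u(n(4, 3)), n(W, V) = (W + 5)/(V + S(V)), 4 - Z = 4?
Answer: -46412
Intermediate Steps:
Z = 0 (Z = 4 - 1*4 = 4 - 4 = 0)
S(r) = 6 - 2*r² (S(r) = 6 - (r + 0)*(r + r) = 6 - r*2*r = 6 - 2*r²)
n(W, V) = (5 + W)/(6 + V - 2*V²) (n(W, V) = (W + 5)/(V + (6 - 2*V²)) = (5 + W)/(6 + V - 2*V²))
u(Y) = 7 + Y (u(Y) = Y - 1*(-7) = Y + 7 = 7 + Y)
E(o, Q) = 6 (E(o, Q) = 7 + (5 + 4)/(6 + 3 - 2*3²) = 7 + 9/(6 + 3 - 2*9) = 7 + 9/(6 + 3 - 18) = 7 + 9/(-9) = 7 - ⅑*9 = 7 - 1 = 6)
E(-204, 77) - 46418 = 6 - 46418 = -46412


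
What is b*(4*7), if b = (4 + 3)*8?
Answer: 1568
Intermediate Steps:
b = 56 (b = 7*8 = 56)
b*(4*7) = 56*(4*7) = 56*28 = 1568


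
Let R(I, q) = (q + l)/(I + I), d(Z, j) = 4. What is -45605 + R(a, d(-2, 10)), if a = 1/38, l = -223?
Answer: -49766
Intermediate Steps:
a = 1/38 ≈ 0.026316
R(I, q) = (-223 + q)/(2*I) (R(I, q) = (q - 223)/(I + I) = (-223 + q)/((2*I)) = (-223 + q)*(1/(2*I)) = (-223 + q)/(2*I))
-45605 + R(a, d(-2, 10)) = -45605 + (-223 + 4)/(2*(1/38)) = -45605 + (½)*38*(-219) = -45605 - 4161 = -49766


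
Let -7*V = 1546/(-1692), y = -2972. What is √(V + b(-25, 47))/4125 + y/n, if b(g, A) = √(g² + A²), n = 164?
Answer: -743/41 + √(508634 + 3896676*√2834)/8142750 ≈ -18.120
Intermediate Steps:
V = 773/5922 (V = -1546/(7*(-1692)) = -1546*(-1)/(7*1692) = -⅐*(-773/846) = 773/5922 ≈ 0.13053)
b(g, A) = √(A² + g²)
√(V + b(-25, 47))/4125 + y/n = √(773/5922 + √(47² + (-25)²))/4125 - 2972/164 = √(773/5922 + √(2209 + 625))*(1/4125) - 2972*1/164 = √(773/5922 + √2834)*(1/4125) - 743/41 = √(773/5922 + √2834)/4125 - 743/41 = -743/41 + √(773/5922 + √2834)/4125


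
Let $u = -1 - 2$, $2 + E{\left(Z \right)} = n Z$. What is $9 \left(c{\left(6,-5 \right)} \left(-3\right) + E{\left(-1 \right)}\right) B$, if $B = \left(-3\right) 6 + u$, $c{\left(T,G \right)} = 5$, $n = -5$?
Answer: $2268$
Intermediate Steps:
$E{\left(Z \right)} = -2 - 5 Z$
$u = -3$
$B = -21$ ($B = \left(-3\right) 6 - 3 = -18 - 3 = -21$)
$9 \left(c{\left(6,-5 \right)} \left(-3\right) + E{\left(-1 \right)}\right) B = 9 \left(5 \left(-3\right) - -3\right) \left(-21\right) = 9 \left(-15 + \left(-2 + 5\right)\right) \left(-21\right) = 9 \left(-15 + 3\right) \left(-21\right) = 9 \left(-12\right) \left(-21\right) = \left(-108\right) \left(-21\right) = 2268$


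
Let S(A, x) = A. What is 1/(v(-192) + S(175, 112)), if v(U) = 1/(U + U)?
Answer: 384/67199 ≈ 0.0057144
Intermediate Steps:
v(U) = 1/(2*U)
1/(v(-192) + S(175, 112)) = 1/((½)/(-192) + 175) = 1/((½)*(-1/192) + 175) = 1/(-1/384 + 175) = 1/(67199/384) = 384/67199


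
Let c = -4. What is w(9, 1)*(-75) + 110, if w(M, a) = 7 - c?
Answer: -715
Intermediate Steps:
w(M, a) = 11 (w(M, a) = 7 - 1*(-4) = 7 + 4 = 11)
w(9, 1)*(-75) + 110 = 11*(-75) + 110 = -825 + 110 = -715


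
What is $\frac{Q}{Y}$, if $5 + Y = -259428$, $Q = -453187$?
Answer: $\frac{453187}{259433} \approx 1.7468$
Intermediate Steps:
$Y = -259433$ ($Y = -5 - 259428 = -259433$)
$\frac{Q}{Y} = - \frac{453187}{-259433} = \left(-453187\right) \left(- \frac{1}{259433}\right) = \frac{453187}{259433}$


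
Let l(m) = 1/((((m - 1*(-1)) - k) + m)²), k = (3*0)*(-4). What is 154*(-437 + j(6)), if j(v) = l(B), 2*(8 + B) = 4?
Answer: -740264/11 ≈ -67297.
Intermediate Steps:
k = 0 (k = 0*(-4) = 0)
B = -6 (B = -8 + (½)*4 = -8 + 2 = -6)
l(m) = (1 + 2*m)⁻² (l(m) = 1/((((m - 1*(-1)) - 1*0) + m)²) = 1/((((m + 1) + 0) + m)²) = 1/((((1 + m) + 0) + m)²) = 1/(((1 + m) + m)²) = 1/((1 + 2*m)²) = (1 + 2*m)⁻²)
j(v) = 1/121 (j(v) = (1 + 2*(-6))⁻² = (1 - 12)⁻² = (-11)⁻² = 1/121)
154*(-437 + j(6)) = 154*(-437 + 1/121) = 154*(-52876/121) = -740264/11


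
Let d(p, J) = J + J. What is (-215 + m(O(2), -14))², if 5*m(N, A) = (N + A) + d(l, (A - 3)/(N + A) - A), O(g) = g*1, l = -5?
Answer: 40157569/900 ≈ 44620.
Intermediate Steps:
O(g) = g
d(p, J) = 2*J
m(N, A) = -A/5 + N/5 + 2*(-3 + A)/(5*(A + N)) (m(N, A) = ((N + A) + 2*((A - 3)/(N + A) - A))/5 = ((A + N) + 2*((-3 + A)/(A + N) - A))/5 = ((A + N) + 2*(-A + (-3 + A)/(A + N)))/5 = ((A + N) + (-2*A + 2*(-3 + A)/(A + N)))/5 = (N - A + 2*(-3 + A)/(A + N))/5 = -A/5 + N/5 + 2*(-3 + A)/(5*(A + N)))
(-215 + m(O(2), -14))² = (-215 + (-6 + 2² - 1*(-14)² + 2*(-14))/(5*(-14 + 2)))² = (-215 + (⅕)*(-6 + 4 - 1*196 - 28)/(-12))² = (-215 + (⅕)*(-1/12)*(-6 + 4 - 196 - 28))² = (-215 + (⅕)*(-1/12)*(-226))² = (-215 + 113/30)² = (-6337/30)² = 40157569/900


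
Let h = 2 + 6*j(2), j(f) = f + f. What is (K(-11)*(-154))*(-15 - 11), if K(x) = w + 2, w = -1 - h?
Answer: -100100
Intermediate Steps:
j(f) = 2*f
h = 26 (h = 2 + 6*(2*2) = 2 + 6*4 = 2 + 24 = 26)
w = -27 (w = -1 - 1*26 = -1 - 26 = -27)
K(x) = -25 (K(x) = -27 + 2 = -25)
(K(-11)*(-154))*(-15 - 11) = (-25*(-154))*(-15 - 11) = 3850*(-26) = -100100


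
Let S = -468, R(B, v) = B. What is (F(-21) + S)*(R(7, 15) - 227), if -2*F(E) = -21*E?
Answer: 151470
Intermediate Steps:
F(E) = 21*E/2 (F(E) = -(-21)*E/2 = 21*E/2)
(F(-21) + S)*(R(7, 15) - 227) = ((21/2)*(-21) - 468)*(7 - 227) = (-441/2 - 468)*(-220) = -1377/2*(-220) = 151470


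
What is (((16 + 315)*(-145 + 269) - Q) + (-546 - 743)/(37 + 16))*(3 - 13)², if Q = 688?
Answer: 213757900/53 ≈ 4.0332e+6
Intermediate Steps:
(((16 + 315)*(-145 + 269) - Q) + (-546 - 743)/(37 + 16))*(3 - 13)² = (((16 + 315)*(-145 + 269) - 1*688) + (-546 - 743)/(37 + 16))*(3 - 13)² = ((331*124 - 688) - 1289/53)*(-10)² = ((41044 - 688) - 1289*1/53)*100 = (40356 - 1289/53)*100 = (2137579/53)*100 = 213757900/53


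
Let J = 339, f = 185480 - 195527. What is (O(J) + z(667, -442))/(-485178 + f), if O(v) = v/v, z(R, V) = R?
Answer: -668/495225 ≈ -0.0013489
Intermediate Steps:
f = -10047
O(v) = 1
(O(J) + z(667, -442))/(-485178 + f) = (1 + 667)/(-485178 - 10047) = 668/(-495225) = 668*(-1/495225) = -668/495225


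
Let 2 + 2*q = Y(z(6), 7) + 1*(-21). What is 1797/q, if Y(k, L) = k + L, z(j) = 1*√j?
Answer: -28752/125 - 1797*√6/125 ≈ -265.23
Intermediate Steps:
z(j) = √j
Y(k, L) = L + k
q = -8 + √6/2 (q = -1 + ((7 + √6) + 1*(-21))/2 = -1 + ((7 + √6) - 21)/2 = -1 + (-14 + √6)/2 = -1 + (-7 + √6/2) = -8 + √6/2 ≈ -6.7753)
1797/q = 1797/(-8 + √6/2)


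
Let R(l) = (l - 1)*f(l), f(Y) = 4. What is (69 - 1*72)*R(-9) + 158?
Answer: 278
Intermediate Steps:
R(l) = -4 + 4*l (R(l) = (l - 1)*4 = (-1 + l)*4 = -4 + 4*l)
(69 - 1*72)*R(-9) + 158 = (69 - 1*72)*(-4 + 4*(-9)) + 158 = (69 - 72)*(-4 - 36) + 158 = -3*(-40) + 158 = 120 + 158 = 278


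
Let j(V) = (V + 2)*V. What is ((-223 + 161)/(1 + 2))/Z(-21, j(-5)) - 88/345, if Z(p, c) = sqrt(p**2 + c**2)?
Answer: -88/345 - 31*sqrt(74)/333 ≈ -1.0559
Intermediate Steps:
j(V) = V*(2 + V) (j(V) = (2 + V)*V = V*(2 + V))
Z(p, c) = sqrt(c**2 + p**2)
((-223 + 161)/(1 + 2))/Z(-21, j(-5)) - 88/345 = ((-223 + 161)/(1 + 2))/(sqrt((-5*(2 - 5))**2 + (-21)**2)) - 88/345 = (-62/3)/(sqrt((-5*(-3))**2 + 441)) - 88*1/345 = (-62*1/3)/(sqrt(15**2 + 441)) - 88/345 = -62/(3*sqrt(225 + 441)) - 88/345 = -62*sqrt(74)/222/3 - 88/345 = -31*sqrt(74)/333 - 88/345 = -88/345 - 31*sqrt(74)/333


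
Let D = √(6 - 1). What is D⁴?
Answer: 25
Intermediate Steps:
D = √5 ≈ 2.2361
D⁴ = (√5)⁴ = 25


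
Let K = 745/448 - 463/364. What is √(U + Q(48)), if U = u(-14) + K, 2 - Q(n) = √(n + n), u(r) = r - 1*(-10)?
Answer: √(-852761 - 2119936*√6)/728 ≈ 3.3774*I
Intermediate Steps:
u(r) = 10 + r (u(r) = r + 10 = 10 + r)
Q(n) = 2 - √2*√n (Q(n) = 2 - √(n + n) = 2 - √(2*n) = 2 - √2*√n)
K = 2277/5824 (K = 745*(1/448) - 463*1/364 = 745/448 - 463/364 = 2277/5824 ≈ 0.39097)
U = -21019/5824 (U = (10 - 14) + 2277/5824 = -4 + 2277/5824 = -21019/5824 ≈ -3.6090)
√(U + Q(48)) = √(-21019/5824 + (2 - √2*√48)) = √(-21019/5824 + (2 - √2*4*√3)) = √(-21019/5824 + (2 - 4*√6)) = √(-9371/5824 - 4*√6)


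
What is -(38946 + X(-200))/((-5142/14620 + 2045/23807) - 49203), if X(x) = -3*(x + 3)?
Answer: 6880591294290/8562803510357 ≈ 0.80354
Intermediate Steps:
X(x) = -9 - 3*x (X(x) = -3*(3 + x) = -9 - 3*x)
-(38946 + X(-200))/((-5142/14620 + 2045/23807) - 49203) = -(38946 + (-9 - 3*(-200)))/((-5142/14620 + 2045/23807) - 49203) = -(38946 + (-9 + 600))/((-5142*1/14620 + 2045*(1/23807)) - 49203) = -(38946 + 591)/((-2571/7310 + 2045/23807) - 49203) = -39537/(-46258847/174029170 - 49203) = -39537/(-8562803510357/174029170) = -39537*(-174029170)/8562803510357 = -1*(-6880591294290/8562803510357) = 6880591294290/8562803510357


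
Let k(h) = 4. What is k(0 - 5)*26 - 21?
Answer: 83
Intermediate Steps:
k(0 - 5)*26 - 21 = 4*26 - 21 = 104 - 21 = 83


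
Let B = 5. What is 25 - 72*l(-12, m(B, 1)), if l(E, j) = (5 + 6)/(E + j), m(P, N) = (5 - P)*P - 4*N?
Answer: 149/2 ≈ 74.500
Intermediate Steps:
m(P, N) = -4*N + P*(5 - P) (m(P, N) = P*(5 - P) - 4*N = -4*N + P*(5 - P))
l(E, j) = 11/(E + j)
25 - 72*l(-12, m(B, 1)) = 25 - 792/(-12 + (-1*5**2 - 4*1 + 5*5)) = 25 - 792/(-12 + (-1*25 - 4 + 25)) = 25 - 792/(-12 + (-25 - 4 + 25)) = 25 - 792/(-12 - 4) = 25 - 792/(-16) = 25 - 792*(-1)/16 = 25 - 72*(-11/16) = 25 + 99/2 = 149/2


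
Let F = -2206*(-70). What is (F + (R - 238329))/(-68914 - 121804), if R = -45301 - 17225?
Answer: 146435/190718 ≈ 0.76781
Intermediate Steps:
F = 154420
R = -62526
(F + (R - 238329))/(-68914 - 121804) = (154420 + (-62526 - 238329))/(-68914 - 121804) = (154420 - 300855)/(-190718) = -146435*(-1/190718) = 146435/190718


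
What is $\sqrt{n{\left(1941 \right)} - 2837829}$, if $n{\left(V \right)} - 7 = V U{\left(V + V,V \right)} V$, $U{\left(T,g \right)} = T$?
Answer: $2 \sqrt{3655630855} \approx 1.2092 \cdot 10^{5}$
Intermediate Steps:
$n{\left(V \right)} = 7 + 2 V^{3}$ ($n{\left(V \right)} = 7 + V \left(V + V\right) V = 7 + V 2 V V = 7 + 2 V^{2} V = 7 + 2 V^{3}$)
$\sqrt{n{\left(1941 \right)} - 2837829} = \sqrt{\left(7 + 2 \cdot 1941^{3}\right) - 2837829} = \sqrt{\left(7 + 2 \cdot 7312680621\right) - 2837829} = \sqrt{\left(7 + 14625361242\right) - 2837829} = \sqrt{14625361249 - 2837829} = \sqrt{14622523420} = 2 \sqrt{3655630855}$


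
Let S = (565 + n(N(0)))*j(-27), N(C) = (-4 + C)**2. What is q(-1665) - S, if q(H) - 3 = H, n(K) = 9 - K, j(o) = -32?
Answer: 16194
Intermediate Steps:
q(H) = 3 + H
S = -17856 (S = (565 + (9 - (-4 + 0)**2))*(-32) = (565 + (9 - 1*(-4)**2))*(-32) = (565 + (9 - 1*16))*(-32) = (565 + (9 - 16))*(-32) = (565 - 7)*(-32) = 558*(-32) = -17856)
q(-1665) - S = (3 - 1665) - 1*(-17856) = -1662 + 17856 = 16194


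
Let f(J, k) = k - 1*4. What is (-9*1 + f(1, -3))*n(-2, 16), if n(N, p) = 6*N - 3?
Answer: 240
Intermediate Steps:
f(J, k) = -4 + k (f(J, k) = k - 4 = -4 + k)
n(N, p) = -3 + 6*N
(-9*1 + f(1, -3))*n(-2, 16) = (-9*1 + (-4 - 3))*(-3 + 6*(-2)) = (-9 - 7)*(-3 - 12) = -16*(-15) = 240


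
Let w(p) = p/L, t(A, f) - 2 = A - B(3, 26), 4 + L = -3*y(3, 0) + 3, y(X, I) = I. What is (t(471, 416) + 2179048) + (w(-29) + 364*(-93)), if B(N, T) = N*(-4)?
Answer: 2145710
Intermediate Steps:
B(N, T) = -4*N
L = -1 (L = -4 + (-3*0 + 3) = -4 + (0 + 3) = -4 + 3 = -1)
t(A, f) = 14 + A (t(A, f) = 2 + (A - (-4)*3) = 2 + (A - 1*(-12)) = 2 + (A + 12) = 2 + (12 + A) = 14 + A)
w(p) = -p (w(p) = p/(-1) = p*(-1) = -p)
(t(471, 416) + 2179048) + (w(-29) + 364*(-93)) = ((14 + 471) + 2179048) + (-1*(-29) + 364*(-93)) = (485 + 2179048) + (29 - 33852) = 2179533 - 33823 = 2145710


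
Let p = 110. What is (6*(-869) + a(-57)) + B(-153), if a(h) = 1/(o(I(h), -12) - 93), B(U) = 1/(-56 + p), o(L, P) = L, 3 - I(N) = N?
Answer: -3097123/594 ≈ -5214.0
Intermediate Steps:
I(N) = 3 - N
B(U) = 1/54 (B(U) = 1/(-56 + 110) = 1/54)
a(h) = 1/(-90 - h) (a(h) = 1/((3 - h) - 93) = 1/(-90 - h))
(6*(-869) + a(-57)) + B(-153) = (6*(-869) - 1/(90 - 57)) + 1/54 = (-5214 - 1/33) + 1/54 = -172063/33 + 1/54 = -3097123/594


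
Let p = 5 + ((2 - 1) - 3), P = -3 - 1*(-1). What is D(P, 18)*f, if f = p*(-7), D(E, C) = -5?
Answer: 105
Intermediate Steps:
P = -2 (P = -3 + 1 = -2)
p = 3 (p = 5 + (1 - 3) = 5 - 2 = 3)
f = -21 (f = 3*(-7) = -21)
D(P, 18)*f = -5*(-21) = 105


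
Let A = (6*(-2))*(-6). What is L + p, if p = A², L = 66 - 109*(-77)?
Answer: 13643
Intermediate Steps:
L = 8459 (L = 66 + 8393 = 8459)
A = 72 (A = -12*(-6) = 72)
p = 5184 (p = 72² = 5184)
L + p = 8459 + 5184 = 13643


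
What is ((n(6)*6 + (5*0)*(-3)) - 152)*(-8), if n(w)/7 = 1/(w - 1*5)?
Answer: 880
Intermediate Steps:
n(w) = 7/(-5 + w) (n(w) = 7/(w - 1*5) = 7/(w - 5) = 7/(-5 + w))
((n(6)*6 + (5*0)*(-3)) - 152)*(-8) = (((7/(-5 + 6))*6 + (5*0)*(-3)) - 152)*(-8) = (((7/1)*6 + 0*(-3)) - 152)*(-8) = (((7*1)*6 + 0) - 152)*(-8) = ((7*6 + 0) - 152)*(-8) = ((42 + 0) - 152)*(-8) = (42 - 152)*(-8) = -110*(-8) = 880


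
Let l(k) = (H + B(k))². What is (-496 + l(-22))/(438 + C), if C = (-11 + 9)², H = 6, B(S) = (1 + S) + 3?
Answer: -176/221 ≈ -0.79638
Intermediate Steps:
B(S) = 4 + S
C = 4 (C = (-2)² = 4)
l(k) = (10 + k)² (l(k) = (6 + (4 + k))² = (10 + k)²)
(-496 + l(-22))/(438 + C) = (-496 + (10 - 22)²)/(438 + 4) = (-496 + (-12)²)/442 = (-496 + 144)*(1/442) = -352*1/442 = -176/221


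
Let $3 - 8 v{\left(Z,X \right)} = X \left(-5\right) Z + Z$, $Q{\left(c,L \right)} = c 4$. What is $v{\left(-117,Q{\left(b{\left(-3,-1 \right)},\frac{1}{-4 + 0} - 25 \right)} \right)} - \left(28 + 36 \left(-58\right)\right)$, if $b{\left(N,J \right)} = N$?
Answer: $\frac{5905}{2} \approx 2952.5$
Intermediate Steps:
$Q{\left(c,L \right)} = 4 c$
$v{\left(Z,X \right)} = \frac{3}{8} - \frac{Z}{8} + \frac{5 X Z}{8}$ ($v{\left(Z,X \right)} = \frac{3}{8} - \frac{X \left(-5\right) Z + Z}{8} = \frac{3}{8} - \frac{- 5 X Z + Z}{8} = \frac{3}{8} - \frac{Z - 5 X Z}{8} = \frac{3}{8} + \left(- \frac{Z}{8} + \frac{5 X Z}{8}\right) = \frac{3}{8} - \frac{Z}{8} + \frac{5 X Z}{8}$)
$v{\left(-117,Q{\left(b{\left(-3,-1 \right)},\frac{1}{-4 + 0} - 25 \right)} \right)} - \left(28 + 36 \left(-58\right)\right) = \left(\frac{3}{8} - - \frac{117}{8} + \frac{5}{8} \cdot 4 \left(-3\right) \left(-117\right)\right) - \left(28 + 36 \left(-58\right)\right) = \left(\frac{3}{8} + \frac{117}{8} + \frac{5}{8} \left(-12\right) \left(-117\right)\right) - \left(28 - 2088\right) = \left(\frac{3}{8} + \frac{117}{8} + \frac{1755}{2}\right) - -2060 = \frac{1785}{2} + 2060 = \frac{5905}{2}$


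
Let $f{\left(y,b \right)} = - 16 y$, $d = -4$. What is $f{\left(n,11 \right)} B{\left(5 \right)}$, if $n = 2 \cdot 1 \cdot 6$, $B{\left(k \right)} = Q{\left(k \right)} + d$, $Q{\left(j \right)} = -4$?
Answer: $1536$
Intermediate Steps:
$B{\left(k \right)} = -8$ ($B{\left(k \right)} = -4 - 4 = -8$)
$n = 12$ ($n = 2 \cdot 6 = 12$)
$f{\left(n,11 \right)} B{\left(5 \right)} = \left(-16\right) 12 \left(-8\right) = \left(-192\right) \left(-8\right) = 1536$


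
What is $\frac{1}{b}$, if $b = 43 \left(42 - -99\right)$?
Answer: $\frac{1}{6063} \approx 0.00016493$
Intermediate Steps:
$b = 6063$ ($b = 43 \left(42 + 99\right) = 43 \cdot 141 = 6063$)
$\frac{1}{b} = \frac{1}{6063}$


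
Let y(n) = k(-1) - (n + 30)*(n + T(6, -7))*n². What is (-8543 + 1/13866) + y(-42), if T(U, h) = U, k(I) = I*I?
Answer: -10685000939/13866 ≈ -7.7059e+5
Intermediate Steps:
k(I) = I²
y(n) = 1 - n²*(6 + n)*(30 + n) (y(n) = (-1)² - (n + 30)*(n + 6)*n² = 1 - (30 + n)*(6 + n)*n² = 1 - (6 + n)*(30 + n)*n² = 1 - n²*(6 + n)*(30 + n))
(-8543 + 1/13866) + y(-42) = (-8543 + 1/13866) + (1 - 1*(-42)⁴ - 180*(-42)² - 36*(-42)³) = (-8543 + 1/13866) + (1 - 1*3111696 - 180*1764 - 36*(-74088)) = -118457237/13866 + (1 - 3111696 - 317520 + 2667168) = -118457237/13866 - 762047 = -10685000939/13866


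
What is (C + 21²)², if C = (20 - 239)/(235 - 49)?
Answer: 743598361/3844 ≈ 1.9344e+5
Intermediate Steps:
C = -73/62 (C = -219/186 = -219*1/186 = -73/62 ≈ -1.1774)
(C + 21²)² = (-73/62 + 21²)² = (-73/62 + 441)² = (27269/62)² = 743598361/3844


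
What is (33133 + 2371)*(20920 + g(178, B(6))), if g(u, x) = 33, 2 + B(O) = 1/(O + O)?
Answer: 743915312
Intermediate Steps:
B(O) = -2 + 1/(2*O) (B(O) = -2 + 1/(O + O) = -2 + 1/(2*O))
(33133 + 2371)*(20920 + g(178, B(6))) = (33133 + 2371)*(20920 + 33) = 35504*20953 = 743915312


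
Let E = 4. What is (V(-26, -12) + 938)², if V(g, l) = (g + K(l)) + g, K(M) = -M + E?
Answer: 813604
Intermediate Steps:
K(M) = 4 - M (K(M) = -M + 4 = 4 - M)
V(g, l) = 4 - l + 2*g (V(g, l) = (g + (4 - l)) + g = (4 + g - l) + g = 4 - l + 2*g)
(V(-26, -12) + 938)² = ((4 - 1*(-12) + 2*(-26)) + 938)² = ((4 + 12 - 52) + 938)² = (-36 + 938)² = 902² = 813604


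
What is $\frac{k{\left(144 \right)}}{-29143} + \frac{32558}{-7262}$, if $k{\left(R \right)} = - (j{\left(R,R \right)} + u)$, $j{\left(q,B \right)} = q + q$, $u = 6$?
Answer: $- \frac{473351383}{105818233} \approx -4.4733$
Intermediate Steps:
$j{\left(q,B \right)} = 2 q$
$k{\left(R \right)} = -6 - 2 R$ ($k{\left(R \right)} = - (2 R + 6) = - (6 + 2 R) = -6 - 2 R$)
$\frac{k{\left(144 \right)}}{-29143} + \frac{32558}{-7262} = \frac{-6 - 288}{-29143} + \frac{32558}{-7262} = \left(-6 - 288\right) \left(- \frac{1}{29143}\right) + 32558 \left(- \frac{1}{7262}\right) = \left(-294\right) \left(- \frac{1}{29143}\right) - \frac{16279}{3631} = \frac{294}{29143} - \frac{16279}{3631} = - \frac{473351383}{105818233}$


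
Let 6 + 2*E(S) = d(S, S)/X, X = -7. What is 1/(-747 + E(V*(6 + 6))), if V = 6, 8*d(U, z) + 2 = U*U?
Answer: -56/44591 ≈ -0.0012559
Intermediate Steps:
d(U, z) = -¼ + U²/8 (d(U, z) = -¼ + (U*U)/8 = -¼ + U²/8)
E(S) = -167/56 - S²/112 (E(S) = -3 + ((-¼ + S²/8)/(-7))/2 = -3 + ((-¼ + S²/8)*(-⅐))/2 = -3 + (1/28 - S²/56)/2 = -3 + (1/56 - S²/112) = -167/56 - S²/112)
1/(-747 + E(V*(6 + 6))) = 1/(-747 + (-167/56 - 36*(6 + 6)²/112)) = 1/(-747 + (-167/56 - (6*12)²/112)) = 1/(-747 + (-167/56 - 1/112*72²)) = 1/(-747 + (-167/56 - 1/112*5184)) = 1/(-747 + (-167/56 - 324/7)) = 1/(-747 - 2759/56) = 1/(-44591/56) = -56/44591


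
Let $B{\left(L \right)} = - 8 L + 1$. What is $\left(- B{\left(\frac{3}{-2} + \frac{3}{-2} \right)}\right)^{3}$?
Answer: $-15625$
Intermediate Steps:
$B{\left(L \right)} = 1 - 8 L$
$\left(- B{\left(\frac{3}{-2} + \frac{3}{-2} \right)}\right)^{3} = \left(- (1 - 8 \left(\frac{3}{-2} + \frac{3}{-2}\right))\right)^{3} = \left(- (1 - 8 \left(3 \left(- \frac{1}{2}\right) + 3 \left(- \frac{1}{2}\right)\right))\right)^{3} = \left(- (1 - 8 \left(- \frac{3}{2} - \frac{3}{2}\right))\right)^{3} = \left(- (1 - -24)\right)^{3} = \left(- (1 + 24)\right)^{3} = \left(\left(-1\right) 25\right)^{3} = \left(-25\right)^{3} = -15625$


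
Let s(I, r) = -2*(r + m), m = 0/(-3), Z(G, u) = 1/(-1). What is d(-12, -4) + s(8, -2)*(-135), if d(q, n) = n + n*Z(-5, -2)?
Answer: -540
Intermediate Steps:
Z(G, u) = -1
m = 0 (m = 0*(-⅓) = 0)
d(q, n) = 0 (d(q, n) = n + n*(-1) = n - n = 0)
s(I, r) = -2*r (s(I, r) = -2*(r + 0) = -2*r)
d(-12, -4) + s(8, -2)*(-135) = 0 - 2*(-2)*(-135) = 0 + 4*(-135) = 0 - 540 = -540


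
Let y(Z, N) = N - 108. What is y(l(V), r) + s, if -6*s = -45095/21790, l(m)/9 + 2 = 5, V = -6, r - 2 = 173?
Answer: 1760935/26148 ≈ 67.345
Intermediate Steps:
r = 175 (r = 2 + 173 = 175)
l(m) = 27 (l(m) = -18 + 9*5 = -18 + 45 = 27)
y(Z, N) = -108 + N
s = 9019/26148 (s = -(-45095)/(6*21790) = -⅙*(-9019/4358) = 9019/26148 ≈ 0.34492)
y(l(V), r) + s = (-108 + 175) + 9019/26148 = 67 + 9019/26148 = 1760935/26148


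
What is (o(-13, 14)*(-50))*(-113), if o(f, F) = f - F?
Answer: -152550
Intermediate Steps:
(o(-13, 14)*(-50))*(-113) = ((-13 - 1*14)*(-50))*(-113) = ((-13 - 14)*(-50))*(-113) = -27*(-50)*(-113) = 1350*(-113) = -152550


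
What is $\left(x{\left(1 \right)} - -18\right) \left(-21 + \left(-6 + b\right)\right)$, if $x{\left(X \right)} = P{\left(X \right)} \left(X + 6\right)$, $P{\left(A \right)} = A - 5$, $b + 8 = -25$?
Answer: $600$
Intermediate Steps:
$b = -33$ ($b = -8 - 25 = -33$)
$P{\left(A \right)} = -5 + A$
$x{\left(X \right)} = \left(-5 + X\right) \left(6 + X\right)$ ($x{\left(X \right)} = \left(-5 + X\right) \left(X + 6\right) = \left(-5 + X\right) \left(6 + X\right)$)
$\left(x{\left(1 \right)} - -18\right) \left(-21 + \left(-6 + b\right)\right) = \left(\left(-5 + 1\right) \left(6 + 1\right) - -18\right) \left(-21 - 39\right) = \left(\left(-4\right) 7 + 18\right) \left(-21 - 39\right) = \left(-28 + 18\right) \left(-60\right) = \left(-10\right) \left(-60\right) = 600$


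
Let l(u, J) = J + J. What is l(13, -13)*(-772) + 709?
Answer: 20781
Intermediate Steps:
l(u, J) = 2*J
l(13, -13)*(-772) + 709 = (2*(-13))*(-772) + 709 = -26*(-772) + 709 = 20072 + 709 = 20781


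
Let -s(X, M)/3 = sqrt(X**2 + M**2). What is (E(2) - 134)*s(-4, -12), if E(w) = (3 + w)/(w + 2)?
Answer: 1593*sqrt(10) ≈ 5037.5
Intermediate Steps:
E(w) = (3 + w)/(2 + w)
s(X, M) = -3*sqrt(M**2 + X**2) (s(X, M) = -3*sqrt(X**2 + M**2) = -3*sqrt(M**2 + X**2))
(E(2) - 134)*s(-4, -12) = ((3 + 2)/(2 + 2) - 134)*(-3*sqrt((-12)**2 + (-4)**2)) = (5/4 - 134)*(-3*sqrt(144 + 16)) = ((1/4)*5 - 134)*(-12*sqrt(10)) = (5/4 - 134)*(-12*sqrt(10)) = -(-1593)*sqrt(10) = 1593*sqrt(10)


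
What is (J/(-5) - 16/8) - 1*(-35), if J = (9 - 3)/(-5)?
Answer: 831/25 ≈ 33.240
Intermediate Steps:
J = -6/5 (J = 6*(-⅕) = -6/5 ≈ -1.2000)
(J/(-5) - 16/8) - 1*(-35) = (-6/5/(-5) - 16/8) - 1*(-35) = (-6/5*(-⅕) - 16*⅛) + 35 = (6/25 - 2) + 35 = -44/25 + 35 = 831/25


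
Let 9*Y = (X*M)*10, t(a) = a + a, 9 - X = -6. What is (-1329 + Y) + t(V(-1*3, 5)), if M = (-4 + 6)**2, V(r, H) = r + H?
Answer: -3775/3 ≈ -1258.3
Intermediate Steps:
X = 15 (X = 9 - 1*(-6) = 9 + 6 = 15)
V(r, H) = H + r
M = 4 (M = 2**2 = 4)
t(a) = 2*a
Y = 200/3 (Y = ((15*4)*10)/9 = (60*10)/9 = (1/9)*600 = 200/3 ≈ 66.667)
(-1329 + Y) + t(V(-1*3, 5)) = (-1329 + 200/3) + 2*(5 - 1*3) = -3787/3 + 2*(5 - 3) = -3787/3 + 2*2 = -3787/3 + 4 = -3775/3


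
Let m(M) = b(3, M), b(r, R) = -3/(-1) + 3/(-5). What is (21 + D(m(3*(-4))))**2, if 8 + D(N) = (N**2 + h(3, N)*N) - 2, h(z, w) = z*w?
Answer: 724201/625 ≈ 1158.7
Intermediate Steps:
b(r, R) = 12/5 (b(r, R) = -3*(-1) + 3*(-1/5) = 3 - 3/5 = 12/5)
h(z, w) = w*z
m(M) = 12/5
D(N) = -10 + 4*N**2 (D(N) = -8 + ((N**2 + (N*3)*N) - 2) = -8 + ((N**2 + (3*N)*N) - 2) = -8 + ((N**2 + 3*N**2) - 2) = -8 + (4*N**2 - 2) = -8 + (-2 + 4*N**2) = -10 + 4*N**2)
(21 + D(m(3*(-4))))**2 = (21 + (-10 + 4*(12/5)**2))**2 = (21 + (-10 + 4*(144/25)))**2 = (21 + (-10 + 576/25))**2 = (21 + 326/25)**2 = (851/25)**2 = 724201/625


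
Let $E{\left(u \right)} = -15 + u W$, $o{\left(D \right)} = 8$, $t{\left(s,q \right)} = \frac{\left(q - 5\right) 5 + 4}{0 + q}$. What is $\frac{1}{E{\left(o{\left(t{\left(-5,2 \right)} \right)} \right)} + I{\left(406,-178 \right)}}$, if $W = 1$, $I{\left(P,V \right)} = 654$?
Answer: $\frac{1}{647} \approx 0.0015456$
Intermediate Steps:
$t{\left(s,q \right)} = \frac{-21 + 5 q}{q}$ ($t{\left(s,q \right)} = \frac{\left(-5 + q\right) 5 + 4}{q} = \frac{\left(-25 + 5 q\right) + 4}{q} = \frac{-21 + 5 q}{q}$)
$E{\left(u \right)} = -15 + u$ ($E{\left(u \right)} = -15 + u 1 = -15 + u$)
$\frac{1}{E{\left(o{\left(t{\left(-5,2 \right)} \right)} \right)} + I{\left(406,-178 \right)}} = \frac{1}{\left(-15 + 8\right) + 654} = \frac{1}{-7 + 654} = \frac{1}{647}$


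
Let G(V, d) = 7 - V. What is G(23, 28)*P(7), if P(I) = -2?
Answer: 32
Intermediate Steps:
G(23, 28)*P(7) = (7 - 1*23)*(-2) = (7 - 23)*(-2) = -16*(-2) = 32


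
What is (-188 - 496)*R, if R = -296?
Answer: 202464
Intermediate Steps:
(-188 - 496)*R = (-188 - 496)*(-296) = -684*(-296) = 202464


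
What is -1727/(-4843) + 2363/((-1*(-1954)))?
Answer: 14818567/9463222 ≈ 1.5659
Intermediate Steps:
-1727/(-4843) + 2363/((-1*(-1954))) = -1727*(-1/4843) + 2363/1954 = 1727/4843 + 2363*(1/1954) = 1727/4843 + 2363/1954 = 14818567/9463222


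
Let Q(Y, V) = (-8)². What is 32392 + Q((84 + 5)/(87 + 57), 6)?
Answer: 32456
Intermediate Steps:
Q(Y, V) = 64
32392 + Q((84 + 5)/(87 + 57), 6) = 32392 + 64 = 32456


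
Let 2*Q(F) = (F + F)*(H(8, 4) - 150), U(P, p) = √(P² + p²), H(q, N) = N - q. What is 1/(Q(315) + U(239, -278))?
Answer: -9702/470617139 - √134405/2353085695 ≈ -2.0771e-5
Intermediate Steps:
Q(F) = -154*F (Q(F) = ((F + F)*((4 - 1*8) - 150))/2 = ((2*F)*((4 - 8) - 150))/2 = ((2*F)*(-4 - 150))/2 = ((2*F)*(-154))/2 = (-308*F)/2 = -154*F)
1/(Q(315) + U(239, -278)) = 1/(-154*315 + √(239² + (-278)²)) = 1/(-48510 + √(57121 + 77284)) = 1/(-48510 + √134405)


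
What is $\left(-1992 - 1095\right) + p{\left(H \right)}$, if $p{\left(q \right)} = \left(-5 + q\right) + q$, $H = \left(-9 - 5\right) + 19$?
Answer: $-3082$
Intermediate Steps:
$H = 5$ ($H = -14 + 19 = 5$)
$p{\left(q \right)} = -5 + 2 q$
$\left(-1992 - 1095\right) + p{\left(H \right)} = \left(-1992 - 1095\right) + \left(-5 + 2 \cdot 5\right) = -3087 + \left(-5 + 10\right) = -3087 + 5 = -3082$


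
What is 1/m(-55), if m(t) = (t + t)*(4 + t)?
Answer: 1/5610 ≈ 0.00017825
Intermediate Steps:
m(t) = 2*t*(4 + t) (m(t) = (2*t)*(4 + t) = 2*t*(4 + t))
1/m(-55) = 1/(2*(-55)*(4 - 55)) = 1/(2*(-55)*(-51)) = 1/5610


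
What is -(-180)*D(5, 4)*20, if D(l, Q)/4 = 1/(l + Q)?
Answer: 1600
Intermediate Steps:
D(l, Q) = 4/(Q + l) (D(l, Q) = 4/(l + Q) = 4/(Q + l))
-(-180)*D(5, 4)*20 = -(-180)*4/(4 + 5)*20 = -(-180)*4/9*20 = -45*(-16/9)*20 = 80*20 = 1600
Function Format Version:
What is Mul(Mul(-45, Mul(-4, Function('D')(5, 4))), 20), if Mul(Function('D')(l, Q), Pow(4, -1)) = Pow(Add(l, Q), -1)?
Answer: 1600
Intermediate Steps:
Function('D')(l, Q) = Mul(4, Pow(Add(Q, l), -1)) (Function('D')(l, Q) = Mul(4, Pow(Add(l, Q), -1)) = Mul(4, Pow(Add(Q, l), -1)))
Mul(Mul(-45, Mul(-4, Function('D')(5, 4))), 20) = Mul(Mul(-45, Mul(-4, Mul(4, Pow(Add(4, 5), -1)))), 20) = Mul(Mul(-45, Mul(-4, Mul(4, Pow(9, -1)))), 20) = Mul(Mul(-45, Mul(-4, Mul(4, Rational(1, 9)))), 20) = Mul(Mul(-45, Mul(-4, Rational(4, 9))), 20) = Mul(Mul(-45, Rational(-16, 9)), 20) = Mul(80, 20) = 1600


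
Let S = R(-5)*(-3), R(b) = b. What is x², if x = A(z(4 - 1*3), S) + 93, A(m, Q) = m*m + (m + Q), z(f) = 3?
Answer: 14400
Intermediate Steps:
S = 15 (S = -5*(-3) = 15)
A(m, Q) = Q + m + m² (A(m, Q) = m² + (Q + m) = Q + m + m²)
x = 120 (x = (15 + 3 + 3²) + 93 = (15 + 3 + 9) + 93 = 27 + 93 = 120)
x² = 120² = 14400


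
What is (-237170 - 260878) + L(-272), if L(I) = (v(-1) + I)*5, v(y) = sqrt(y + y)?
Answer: -499408 + 5*I*sqrt(2) ≈ -4.9941e+5 + 7.0711*I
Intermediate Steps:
v(y) = sqrt(2)*sqrt(y) (v(y) = sqrt(2*y) = sqrt(2)*sqrt(y))
L(I) = 5*I + 5*I*sqrt(2) (L(I) = (sqrt(2)*sqrt(-1) + I)*5 = (sqrt(2)*I + I)*5 = (I*sqrt(2) + I)*5 = (I + I*sqrt(2))*5 = 5*I + 5*I*sqrt(2))
(-237170 - 260878) + L(-272) = (-237170 - 260878) + (5*(-272) + 5*I*sqrt(2)) = -498048 + (-1360 + 5*I*sqrt(2)) = -499408 + 5*I*sqrt(2)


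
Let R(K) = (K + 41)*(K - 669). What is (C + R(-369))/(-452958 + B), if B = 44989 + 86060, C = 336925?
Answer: -677389/321909 ≈ -2.1043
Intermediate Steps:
R(K) = (-669 + K)*(41 + K) (R(K) = (41 + K)*(-669 + K) = (-669 + K)*(41 + K))
B = 131049
(C + R(-369))/(-452958 + B) = (336925 + (-27429 + (-369)**2 - 628*(-369)))/(-452958 + 131049) = (336925 + (-27429 + 136161 + 231732))/(-321909) = (336925 + 340464)*(-1/321909) = 677389*(-1/321909) = -677389/321909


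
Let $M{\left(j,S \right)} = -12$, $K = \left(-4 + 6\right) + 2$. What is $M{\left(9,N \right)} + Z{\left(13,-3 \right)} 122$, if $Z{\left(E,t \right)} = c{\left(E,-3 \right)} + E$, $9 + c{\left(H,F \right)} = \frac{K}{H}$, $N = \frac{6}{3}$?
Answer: $\frac{6676}{13} \approx 513.54$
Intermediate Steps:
$N = 2$ ($N = 6 \cdot \frac{1}{3} = 2$)
$K = 4$ ($K = 2 + 2 = 4$)
$c{\left(H,F \right)} = -9 + \frac{4}{H}$
$Z{\left(E,t \right)} = -9 + E + \frac{4}{E}$ ($Z{\left(E,t \right)} = \left(-9 + \frac{4}{E}\right) + E = -9 + E + \frac{4}{E}$)
$M{\left(9,N \right)} + Z{\left(13,-3 \right)} 122 = -12 + \left(-9 + 13 + \frac{4}{13}\right) 122 = -12 + \frac{56}{13} \cdot 122 = -12 + \frac{6832}{13} = \frac{6676}{13}$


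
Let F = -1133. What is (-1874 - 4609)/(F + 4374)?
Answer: -6483/3241 ≈ -2.0003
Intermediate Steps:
(-1874 - 4609)/(F + 4374) = (-1874 - 4609)/(-1133 + 4374) = -6483/3241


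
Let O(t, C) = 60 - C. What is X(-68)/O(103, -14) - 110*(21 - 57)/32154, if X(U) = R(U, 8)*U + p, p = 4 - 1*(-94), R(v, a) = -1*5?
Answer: 1198041/198283 ≈ 6.0421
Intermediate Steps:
R(v, a) = -5
p = 98 (p = 4 + 94 = 98)
X(U) = 98 - 5*U (X(U) = -5*U + 98 = 98 - 5*U)
X(-68)/O(103, -14) - 110*(21 - 57)/32154 = (98 - 5*(-68))/(60 - 1*(-14)) - 110*(21 - 57)/32154 = (98 + 340)/(60 + 14) - 110*(-36)*(1/32154) = 438/74 + 3960*(1/32154) = 438*(1/74) + 660/5359 = 219/37 + 660/5359 = 1198041/198283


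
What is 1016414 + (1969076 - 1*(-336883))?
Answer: 3322373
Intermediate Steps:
1016414 + (1969076 - 1*(-336883)) = 1016414 + (1969076 + 336883) = 1016414 + 2305959 = 3322373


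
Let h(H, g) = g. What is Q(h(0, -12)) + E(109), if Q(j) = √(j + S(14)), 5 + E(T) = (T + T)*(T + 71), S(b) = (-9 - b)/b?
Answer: 39235 + I*√2674/14 ≈ 39235.0 + 3.6936*I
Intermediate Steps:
S(b) = (-9 - b)/b
E(T) = -5 + 2*T*(71 + T) (E(T) = -5 + (T + T)*(T + 71) = -5 + (2*T)*(71 + T) = -5 + 2*T*(71 + T))
Q(j) = √(-23/14 + j) (Q(j) = √(j + (-9 - 1*14)/14) = √(j + (-9 - 14)/14) = √(j + (1/14)*(-23)) = √(j - 23/14) = √(-23/14 + j))
Q(h(0, -12)) + E(109) = √(-322 + 196*(-12))/14 + (-5 + 2*109² + 142*109) = √(-322 - 2352)/14 + (-5 + 2*11881 + 15478) = √(-2674)/14 + (-5 + 23762 + 15478) = (I*√2674)/14 + 39235 = I*√2674/14 + 39235 = 39235 + I*√2674/14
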